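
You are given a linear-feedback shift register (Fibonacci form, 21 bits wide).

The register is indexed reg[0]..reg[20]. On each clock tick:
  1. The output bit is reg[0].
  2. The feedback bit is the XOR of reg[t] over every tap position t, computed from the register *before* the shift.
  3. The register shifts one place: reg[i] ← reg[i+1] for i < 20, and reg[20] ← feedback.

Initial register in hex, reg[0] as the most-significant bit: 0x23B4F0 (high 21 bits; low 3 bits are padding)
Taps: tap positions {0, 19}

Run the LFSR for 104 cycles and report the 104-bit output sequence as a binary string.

tick  register→output (feedback)
  0  001000111011010011110→0 (1)
  1  010001110110100111101→0 (0)
  2  100011101101001111010→1 (0)
  3  000111011010011110100→0 (0)
  4  001110110100111101000→0 (0)
  5  011101101001111010000→0 (0)
  6  111011010011110100000→1 (1)
  7  110110100111101000001→1 (1)
  8  101101001111010000011→1 (0)
  9  011010011110100000110→0 (1)
 10  110100111101000001101→1 (1)
 11  101001111010000011011→1 (0)
 12  010011110100000110110→0 (1)
 13  100111101000001101101→1 (1)
 14  001111010000011011011→0 (1)
 15  011110100000110110111→0 (1)
 16  111101000001101101111→1 (0)
 17  111010000011011011110→1 (0)
 18  110100000110110111100→1 (1)
 19  101000001101101111001→1 (1)
 20  010000011011011110011→0 (1)
 21  100000110110111100111→1 (0)
 22  000001101101111001110→0 (1)
 23  000011011011110011101→0 (0)
 24  000110110111100111010→0 (1)
 25  001101101111001110101→0 (0)
 26  011011011110011101010→0 (1)
 27  110110111100111010101→1 (1)
 28  101101111001110101011→1 (0)
 29  011011110011101010110→0 (1)
 30  110111100111010101101→1 (1)
 31  101111001110101011011→1 (0)
 32  011110011101010110110→0 (1)
 33  111100111010101101101→1 (1)
 34  111001110101011011011→1 (0)
 35  110011101010110110110→1 (0)
 36  100111010101101101100→1 (1)
 37  001110101011011011001→0 (0)
 38  011101010110110110010→0 (1)
 39  111010101101101100101→1 (1)
 40  110101011011011001011→1 (0)
 41  101010110110110010110→1 (0)
 42  010101101101100101100→0 (0)
 43  101011011011001011000→1 (1)
 44  010110110110010110001→0 (0)
 45  101101101100101100010→1 (0)
 46  011011011001011000100→0 (0)
 47  110110110010110001000→1 (1)
 48  101101100101100010001→1 (1)
 49  011011001011000100011→0 (1)
 50  110110010110001000111→1 (0)
 51  101100101100010001110→1 (0)
 52  011001011000100011100→0 (0)
 53  110010110001000111000→1 (1)
 54  100101100010001110001→1 (1)
 55  001011000100011100011→0 (1)
 56  010110001000111000111→0 (1)
 57  101100010001110001111→1 (0)
 58  011000100011100011110→0 (1)
 59  110001000111000111101→1 (1)
 60  100010001110001111011→1 (0)
 61  000100011100011110110→0 (1)
 62  001000111000111101101→0 (0)
 63  010001110001111011010→0 (1)
 64  100011100011110110101→1 (1)
 65  000111000111101101011→0 (1)
 66  001110001111011010111→0 (1)
 67  011100011110110101111→0 (1)
 68  111000111101101011111→1 (0)
 69  110001111011010111110→1 (0)
 70  100011110110101111100→1 (1)
 71  000111101101011111001→0 (0)
 72  001111011010111110010→0 (1)
 73  011110110101111100101→0 (0)
 74  111101101011111001010→1 (0)
 75  111011010111110010100→1 (1)
 76  110110101111100101001→1 (1)
 77  101101011111001010011→1 (0)
 78  011010111110010100110→0 (1)
 79  110101111100101001101→1 (1)
 80  101011111001010011011→1 (0)
 81  010111110010100110110→0 (1)
 82  101111100101001101101→1 (1)
 83  011111001010011011011→0 (1)
 84  111110010100110110111→1 (0)
 85  111100101001101101110→1 (0)
 86  111001010011011011100→1 (1)
 87  110010100110110111001→1 (1)
 88  100101001101101110011→1 (0)
 89  001010011011011100110→0 (1)
 90  010100110110111001101→0 (0)
 91  101001101101110011010→1 (0)
 92  010011011011100110100→0 (0)
 93  100110110111001101000→1 (1)
 94  001101101110011010001→0 (0)
 95  011011011100110100010→0 (1)
 96  110110111001101000101→1 (1)
 97  101101110011010001011→1 (0)
 98  011011100110100010110→0 (1)
 99  110111001101000101101→1 (1)
100  101110011010001011011→1 (0)
101  011100110100010110110→0 (1)
102  111001101000101101101→1 (1)
103  110011010001011011011→1 (0)

00100011101101001111010000011011011110011101010110110110010110001000111000111101101011111001010011011011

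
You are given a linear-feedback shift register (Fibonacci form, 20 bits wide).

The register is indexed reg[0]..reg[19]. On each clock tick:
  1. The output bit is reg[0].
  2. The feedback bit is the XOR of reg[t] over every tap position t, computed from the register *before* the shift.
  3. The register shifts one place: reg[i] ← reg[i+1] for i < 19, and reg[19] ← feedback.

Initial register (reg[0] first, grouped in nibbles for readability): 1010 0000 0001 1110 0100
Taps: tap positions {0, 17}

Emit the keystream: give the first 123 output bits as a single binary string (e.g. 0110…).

k : reg_k → out_k, fb_k
0: 10100000000111100100 → 1, fb=0
1: 01000000001111001000 → 0, fb=0
2: 10000000011110010000 → 1, fb=1
3: 00000000111100100001 → 0, fb=0
4: 00000001111001000010 → 0, fb=0
5: 00000011110010000100 → 0, fb=1
6: 00000111100100001001 → 0, fb=0
7: 00001111001000010010 → 0, fb=0
8: 00011110010000100100 → 0, fb=1
9: 00111100100001001001 → 0, fb=0
10: 01111001000010010010 → 0, fb=0
11: 11110010000100100100 → 1, fb=0
12: 11100100001001001000 → 1, fb=1
13: 11001000010010010001 → 1, fb=1
14: 10010000100100100011 → 1, fb=1
15: 00100001001001000111 → 0, fb=1
16: 01000010010010001111 → 0, fb=1
17: 10000100100100011111 → 1, fb=0
18: 00001001001000111110 → 0, fb=1
19: 00010010010001111101 → 0, fb=1
20: 00100100100011111011 → 0, fb=0
21: 01001001000111110110 → 0, fb=1
22: 10010010001111101101 → 1, fb=0
23: 00100100011111011010 → 0, fb=0
24: 01001000111110110100 → 0, fb=1
25: 10010001111101101001 → 1, fb=1
26: 00100011111011010011 → 0, fb=0
27: 01000111110110100110 → 0, fb=1
28: 10001111101101001101 → 1, fb=0
29: 00011111011010011010 → 0, fb=0
30: 00111110110100110100 → 0, fb=1
31: 01111101101001101001 → 0, fb=0
32: 11111011010011010010 → 1, fb=1
33: 11110110100110100101 → 1, fb=0
34: 11101101001101001010 → 1, fb=1
35: 11011010011010010101 → 1, fb=0
36: 10110100110100101010 → 1, fb=1
37: 01101001101001010101 → 0, fb=1
38: 11010011010010101011 → 1, fb=1
39: 10100110100101010111 → 1, fb=0
40: 01001101001010101110 → 0, fb=1
41: 10011010010101011101 → 1, fb=0
42: 00110100101010111010 → 0, fb=0
43: 01101001010101110100 → 0, fb=1
44: 11010010101011101001 → 1, fb=1
45: 10100101010111010011 → 1, fb=1
46: 01001010101110100111 → 0, fb=1
47: 10010101011101001111 → 1, fb=0
48: 00101010111010011110 → 0, fb=1
49: 01010101110100111101 → 0, fb=1
50: 10101011101001111011 → 1, fb=1
51: 01010111010011110111 → 0, fb=1
52: 10101110100111101111 → 1, fb=0
53: 01011101001111011110 → 0, fb=1
54: 10111010011110111101 → 1, fb=0
55: 01110100111101111010 → 0, fb=0
56: 11101001111011110100 → 1, fb=0
57: 11010011110111101000 → 1, fb=1
58: 10100111101111010001 → 1, fb=1
59: 01001111011110100011 → 0, fb=0
60: 10011110111101000110 → 1, fb=0
61: 00111101111010001100 → 0, fb=1
62: 01111011110100011001 → 0, fb=0
63: 11110111101000110010 → 1, fb=1
64: 11101111010001100101 → 1, fb=0
65: 11011110100011001010 → 1, fb=1
66: 10111101000110010101 → 1, fb=0
67: 01111010001100101010 → 0, fb=0
68: 11110100011001010100 → 1, fb=0
69: 11101000110010101000 → 1, fb=1
70: 11010001100101010001 → 1, fb=1
71: 10100011001010100011 → 1, fb=1
72: 01000110010101000111 → 0, fb=1
73: 10001100101010001111 → 1, fb=0
74: 00011001010100011110 → 0, fb=1
75: 00110010101000111101 → 0, fb=1
76: 01100101010001111011 → 0, fb=0
77: 11001010100011110110 → 1, fb=0
78: 10010101000111101100 → 1, fb=0
79: 00101010001111011000 → 0, fb=0
80: 01010100011110110000 → 0, fb=0
81: 10101000111101100000 → 1, fb=1
82: 01010001111011000001 → 0, fb=0
83: 10100011110110000010 → 1, fb=1
84: 01000111101100000101 → 0, fb=1
85: 10001111011000001011 → 1, fb=1
86: 00011110110000010111 → 0, fb=1
87: 00111101100000101111 → 0, fb=1
88: 01111011000001011111 → 0, fb=1
89: 11110110000010111111 → 1, fb=0
90: 11101100000101111110 → 1, fb=0
91: 11011000001011111100 → 1, fb=0
92: 10110000010111111000 → 1, fb=1
93: 01100000101111110001 → 0, fb=0
94: 11000001011111100010 → 1, fb=1
95: 10000010111111000101 → 1, fb=0
96: 00000101111110001010 → 0, fb=0
97: 00001011111100010100 → 0, fb=1
98: 00010111111000101001 → 0, fb=0
99: 00101111110001010010 → 0, fb=0
100: 01011111100010100100 → 0, fb=1
101: 10111111000101001001 → 1, fb=1
102: 01111110001010010011 → 0, fb=0
103: 11111100010100100110 → 1, fb=0
104: 11111000101001001100 → 1, fb=0
105: 11110001010010011000 → 1, fb=1
106: 11100010100100110001 → 1, fb=1
107: 11000101001001100011 → 1, fb=1
108: 10001010010011000111 → 1, fb=0
109: 00010100100110001110 → 0, fb=1
110: 00101001001100011101 → 0, fb=1
111: 01010010011000111011 → 0, fb=0
112: 10100100110001110110 → 1, fb=0
113: 01001001100011101100 → 0, fb=1
114: 10010011000111011001 → 1, fb=1
115: 00100110001110110011 → 0, fb=0
116: 01001100011101100110 → 0, fb=1
117: 10011000111011001101 → 1, fb=0
118: 00110001110110011010 → 0, fb=0
119: 01100011101100110100 → 0, fb=1
120: 11000111011001101001 → 1, fb=1
121: 10001110110011010011 → 1, fb=1
122: 00011101100110100111 → 0, fb=1

101000000001111001000010010010001111101101001101001010101110100111101111010001100101010001111011000001011111100010100100110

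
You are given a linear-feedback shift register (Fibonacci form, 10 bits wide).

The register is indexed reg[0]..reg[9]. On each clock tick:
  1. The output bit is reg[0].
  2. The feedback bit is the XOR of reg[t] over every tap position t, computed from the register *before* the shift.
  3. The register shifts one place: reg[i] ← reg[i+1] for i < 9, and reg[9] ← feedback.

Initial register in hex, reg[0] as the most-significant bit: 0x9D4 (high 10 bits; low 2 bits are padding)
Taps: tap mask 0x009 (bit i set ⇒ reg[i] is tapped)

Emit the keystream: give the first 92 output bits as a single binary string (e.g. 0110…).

step | reg (before) | out | fb
   0 | 1001110101 | 1 | 0
   1 | 0011101010 | 0 | 1
   2 | 0111010101 | 0 | 1
   3 | 1110101011 | 1 | 1
   4 | 1101010111 | 1 | 0
   5 | 1010101110 | 1 | 1
   6 | 0101011101 | 0 | 1
   7 | 1010111011 | 1 | 1
   8 | 0101110111 | 0 | 1
   9 | 1011101111 | 1 | 0
  10 | 0111011110 | 0 | 1
  11 | 1110111101 | 1 | 1
  12 | 1101111011 | 1 | 0
  13 | 1011110110 | 1 | 0
  14 | 0111101100 | 0 | 1
  15 | 1111011001 | 1 | 0
  16 | 1110110010 | 1 | 1
  17 | 1101100101 | 1 | 0
  18 | 1011001010 | 1 | 0
  19 | 0110010100 | 0 | 0
  20 | 1100101000 | 1 | 1
  21 | 1001010001 | 1 | 0
  22 | 0010100010 | 0 | 0
  23 | 0101000100 | 0 | 1
  24 | 1010001001 | 1 | 1
  25 | 0100010011 | 0 | 0
  26 | 1000100110 | 1 | 1
  27 | 0001001101 | 0 | 1
  28 | 0010011011 | 0 | 0
  29 | 0100110110 | 0 | 0
  30 | 1001101100 | 1 | 0
  31 | 0011011000 | 0 | 1
  32 | 0110110001 | 0 | 0
  33 | 1101100010 | 1 | 0
  34 | 1011000100 | 1 | 0
  35 | 0110001000 | 0 | 0
  36 | 1100010000 | 1 | 1
  37 | 1000100001 | 1 | 1
  38 | 0001000011 | 0 | 1
  39 | 0010000111 | 0 | 0
  40 | 0100001110 | 0 | 0
  41 | 1000011100 | 1 | 1
  42 | 0000111001 | 0 | 0
  43 | 0001110010 | 0 | 1
  44 | 0011100101 | 0 | 1
  45 | 0111001011 | 0 | 1
  46 | 1110010111 | 1 | 1
  47 | 1100101111 | 1 | 1
  48 | 1001011111 | 1 | 0
  49 | 0010111110 | 0 | 0
  50 | 0101111100 | 0 | 1
  51 | 1011111001 | 1 | 0
  52 | 0111110010 | 0 | 1
  53 | 1111100101 | 1 | 0
  54 | 1111001010 | 1 | 0
  55 | 1110010100 | 1 | 1
  56 | 1100101001 | 1 | 1
  57 | 1001010011 | 1 | 0
  58 | 0010100110 | 0 | 0
  59 | 0101001100 | 0 | 1
  60 | 1010011001 | 1 | 1
  61 | 0100110011 | 0 | 0
  62 | 1001100110 | 1 | 0
  63 | 0011001100 | 0 | 1
  64 | 0110011001 | 0 | 0
  65 | 1100110010 | 1 | 1
  66 | 1001100101 | 1 | 0
  67 | 0011001010 | 0 | 1
  68 | 0110010101 | 0 | 0
  69 | 1100101010 | 1 | 1
  70 | 1001010101 | 1 | 0
  71 | 0010101010 | 0 | 0
  72 | 0101010100 | 0 | 1
  73 | 1010101001 | 1 | 1
  74 | 0101010011 | 0 | 1
  75 | 1010100111 | 1 | 1
  76 | 0101001111 | 0 | 1
  77 | 1010011111 | 1 | 1
  78 | 0100111111 | 0 | 0
  79 | 1001111110 | 1 | 0
  80 | 0011111100 | 0 | 1
  81 | 0111111001 | 0 | 1
  82 | 1111110011 | 1 | 0
  83 | 1111100110 | 1 | 0
  84 | 1111001100 | 1 | 0
  85 | 1110011000 | 1 | 1
  86 | 1100110001 | 1 | 1
  87 | 1001100011 | 1 | 0
  88 | 0011000110 | 0 | 1
  89 | 0110001101 | 0 | 0
  90 | 1100011010 | 1 | 1
  91 | 1000110101 | 1 | 1

10011101010111011110110010100010011011000100001110010111110010100110011001010101001111110011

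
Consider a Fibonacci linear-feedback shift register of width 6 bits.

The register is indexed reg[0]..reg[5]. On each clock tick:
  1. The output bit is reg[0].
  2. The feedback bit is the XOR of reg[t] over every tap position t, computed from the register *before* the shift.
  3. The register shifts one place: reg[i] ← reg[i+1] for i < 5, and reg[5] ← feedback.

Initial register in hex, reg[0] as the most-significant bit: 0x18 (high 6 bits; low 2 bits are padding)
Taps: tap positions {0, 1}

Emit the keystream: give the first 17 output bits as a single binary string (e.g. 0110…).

k : reg_k → out_k, fb_k
0: 000110 → 0, fb=0
1: 001100 → 0, fb=0
2: 011000 → 0, fb=1
3: 110001 → 1, fb=0
4: 100010 → 1, fb=1
5: 000101 → 0, fb=0
6: 001010 → 0, fb=0
7: 010100 → 0, fb=1
8: 101001 → 1, fb=1
9: 010011 → 0, fb=1
10: 100111 → 1, fb=1
11: 001111 → 0, fb=0
12: 011110 → 0, fb=1
13: 111101 → 1, fb=0
14: 111010 → 1, fb=0
15: 110100 → 1, fb=0
16: 101000 → 1, fb=1

00011000101001111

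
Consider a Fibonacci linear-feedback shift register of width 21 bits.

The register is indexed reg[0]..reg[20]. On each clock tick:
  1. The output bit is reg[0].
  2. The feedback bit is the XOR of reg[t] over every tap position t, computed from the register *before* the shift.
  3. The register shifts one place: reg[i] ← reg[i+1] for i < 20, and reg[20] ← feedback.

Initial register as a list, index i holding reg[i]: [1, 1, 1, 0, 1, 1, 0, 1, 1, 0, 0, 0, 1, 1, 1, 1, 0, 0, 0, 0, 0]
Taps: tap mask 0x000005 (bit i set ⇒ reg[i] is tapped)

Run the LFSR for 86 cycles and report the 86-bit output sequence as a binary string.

11101101100011110000001011011101100110000100110101011111110010111100000100000111001001

k : reg_k → out_k, fb_k
0: 111011011000111100000 → 1, fb=0
1: 110110110001111000000 → 1, fb=1
2: 101101100011110000001 → 1, fb=0
3: 011011000111100000010 → 0, fb=1
4: 110110001111000000101 → 1, fb=1
5: 101100011110000001011 → 1, fb=0
6: 011000111100000010110 → 0, fb=1
7: 110001111000000101101 → 1, fb=1
8: 100011110000001011011 → 1, fb=1
9: 000111100000010110111 → 0, fb=0
10: 001111000000101101110 → 0, fb=1
11: 011110000001011011101 → 0, fb=1
12: 111100000010110111011 → 1, fb=0
13: 111000000101101110110 → 1, fb=0
14: 110000001011011101100 → 1, fb=1
15: 100000010110111011001 → 1, fb=1
16: 000000101101110110011 → 0, fb=0
17: 000001011011101100110 → 0, fb=0
18: 000010110111011001100 → 0, fb=0
19: 000101101110110011000 → 0, fb=0
20: 001011011101100110000 → 0, fb=1
21: 010110111011001100001 → 0, fb=0
22: 101101110110011000010 → 1, fb=0
23: 011011101100110000100 → 0, fb=1
24: 110111011001100001001 → 1, fb=1
25: 101110110011000010011 → 1, fb=0
26: 011101100110000100110 → 0, fb=1
27: 111011001100001001101 → 1, fb=0
28: 110110011000010011010 → 1, fb=1
29: 101100110000100110101 → 1, fb=0
30: 011001100001001101010 → 0, fb=1
31: 110011000010011010101 → 1, fb=1
32: 100110000100110101011 → 1, fb=1
33: 001100001001101010111 → 0, fb=1
34: 011000010011010101111 → 0, fb=1
35: 110000100110101011111 → 1, fb=1
36: 100001001101010111111 → 1, fb=1
37: 000010011010101111111 → 0, fb=0
38: 000100110101011111110 → 0, fb=0
39: 001001101010111111100 → 0, fb=1
40: 010011010101111111001 → 0, fb=0
41: 100110101011111110010 → 1, fb=1
42: 001101010111111100101 → 0, fb=1
43: 011010101111111001011 → 0, fb=1
44: 110101011111110010111 → 1, fb=1
45: 101010111111100101111 → 1, fb=0
46: 010101111111001011110 → 0, fb=0
47: 101011111110010111100 → 1, fb=0
48: 010111111100101111000 → 0, fb=0
49: 101111111001011110000 → 1, fb=0
50: 011111110010111100000 → 0, fb=1
51: 111111100101111000001 → 1, fb=0
52: 111111001011110000010 → 1, fb=0
53: 111110010111100000100 → 1, fb=0
54: 111100101111000001000 → 1, fb=0
55: 111001011110000010000 → 1, fb=0
56: 110010111100000100000 → 1, fb=1
57: 100101111000001000001 → 1, fb=1
58: 001011110000010000011 → 0, fb=1
59: 010111100000100000111 → 0, fb=0
60: 101111000001000001110 → 1, fb=0
61: 011110000010000011100 → 0, fb=1
62: 111100000100000111001 → 1, fb=0
63: 111000001000001110010 → 1, fb=0
64: 110000010000011100100 → 1, fb=1
65: 100000100000111001001 → 1, fb=1
66: 000001000001110010011 → 0, fb=0
67: 000010000011100100110 → 0, fb=0
68: 000100000111001001100 → 0, fb=0
69: 001000001110010011000 → 0, fb=1
70: 010000011100100110001 → 0, fb=0
71: 100000111001001100010 → 1, fb=1
72: 000001110010011000101 → 0, fb=0
73: 000011100100110001010 → 0, fb=0
74: 000111001001100010100 → 0, fb=0
75: 001110010011000101000 → 0, fb=1
76: 011100100110001010001 → 0, fb=1
77: 111001001100010100011 → 1, fb=0
78: 110010011000101000110 → 1, fb=1
79: 100100110001010001101 → 1, fb=1
80: 001001100010100011011 → 0, fb=1
81: 010011000101000110111 → 0, fb=0
82: 100110001010001101110 → 1, fb=1
83: 001100010100011011101 → 0, fb=1
84: 011000101000110111011 → 0, fb=1
85: 110001010001101110111 → 1, fb=1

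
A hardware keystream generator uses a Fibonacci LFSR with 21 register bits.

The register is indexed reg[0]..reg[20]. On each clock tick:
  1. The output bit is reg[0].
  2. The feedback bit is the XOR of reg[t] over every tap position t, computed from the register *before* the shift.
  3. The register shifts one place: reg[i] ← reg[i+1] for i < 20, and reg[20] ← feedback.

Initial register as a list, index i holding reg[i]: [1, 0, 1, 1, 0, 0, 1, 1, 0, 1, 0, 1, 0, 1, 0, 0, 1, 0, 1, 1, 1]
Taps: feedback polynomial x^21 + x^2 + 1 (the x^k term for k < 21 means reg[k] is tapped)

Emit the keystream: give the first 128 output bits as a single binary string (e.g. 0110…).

10110011010101001011101111110000001100101010000110000111110000010011110011000110001011100111111011110100101111000010100100110010

k : reg_k → out_k, fb_k
0: 101100110101010010111 → 1, fb=0
1: 011001101010100101110 → 0, fb=1
2: 110011010101001011101 → 1, fb=1
3: 100110101010010111011 → 1, fb=1
4: 001101010100101110111 → 0, fb=1
5: 011010101001011101111 → 0, fb=1
6: 110101010010111011111 → 1, fb=1
7: 101010100101110111111 → 1, fb=0
8: 010101001011101111110 → 0, fb=0
9: 101010010111011111100 → 1, fb=0
10: 010100101110111111000 → 0, fb=0
11: 101001011101111110000 → 1, fb=0
12: 010010111011111100000 → 0, fb=0
13: 100101110111111000000 → 1, fb=1
14: 001011101111110000001 → 0, fb=1
15: 010111011111100000011 → 0, fb=0
16: 101110111111000000110 → 1, fb=0
17: 011101111110000001100 → 0, fb=1
18: 111011111100000011001 → 1, fb=0
19: 110111111000000110010 → 1, fb=1
20: 101111110000001100101 → 1, fb=0
21: 011111100000011001010 → 0, fb=1
22: 111111000000110010101 → 1, fb=0
23: 111110000001100101010 → 1, fb=0
24: 111100000011001010100 → 1, fb=0
25: 111000000110010101000 → 1, fb=0
26: 110000001100101010000 → 1, fb=1
27: 100000011001010100001 → 1, fb=1
28: 000000110010101000011 → 0, fb=0
29: 000001100101010000110 → 0, fb=0
30: 000011001010100001100 → 0, fb=0
31: 000110010101000011000 → 0, fb=0
32: 001100101010000110000 → 0, fb=1
33: 011001010100001100001 → 0, fb=1
34: 110010101000011000011 → 1, fb=1
35: 100101010000110000111 → 1, fb=1
36: 001010100001100001111 → 0, fb=1
37: 010101000011000011111 → 0, fb=0
38: 101010000110000111110 → 1, fb=0
39: 010100001100001111100 → 0, fb=0
40: 101000011000011111000 → 1, fb=0
41: 010000110000111110000 → 0, fb=0
42: 100001100001111100000 → 1, fb=1
43: 000011000011111000001 → 0, fb=0
44: 000110000111110000010 → 0, fb=0
45: 001100001111100000100 → 0, fb=1
46: 011000011111000001001 → 0, fb=1
47: 110000111110000010011 → 1, fb=1
48: 100001111100000100111 → 1, fb=1
49: 000011111000001001111 → 0, fb=0
50: 000111110000010011110 → 0, fb=0
51: 001111100000100111100 → 0, fb=1
52: 011111000001001111001 → 0, fb=1
53: 111110000010011110011 → 1, fb=0
54: 111100000100111100110 → 1, fb=0
55: 111000001001111001100 → 1, fb=0
56: 110000010011110011000 → 1, fb=1
57: 100000100111100110001 → 1, fb=1
58: 000001001111001100011 → 0, fb=0
59: 000010011110011000110 → 0, fb=0
60: 000100111100110001100 → 0, fb=0
61: 001001111001100011000 → 0, fb=1
62: 010011110011000110001 → 0, fb=0
63: 100111100110001100010 → 1, fb=1
64: 001111001100011000101 → 0, fb=1
65: 011110011000110001011 → 0, fb=1
66: 111100110001100010111 → 1, fb=0
67: 111001100011000101110 → 1, fb=0
68: 110011000110001011100 → 1, fb=1
69: 100110001100010111001 → 1, fb=1
70: 001100011000101110011 → 0, fb=1
71: 011000110001011100111 → 0, fb=1
72: 110001100010111001111 → 1, fb=1
73: 100011000101110011111 → 1, fb=1
74: 000110001011100111111 → 0, fb=0
75: 001100010111001111110 → 0, fb=1
76: 011000101110011111101 → 0, fb=1
77: 110001011100111111011 → 1, fb=1
78: 100010111001111110111 → 1, fb=1
79: 000101110011111101111 → 0, fb=0
80: 001011100111111011110 → 0, fb=1
81: 010111001111110111101 → 0, fb=0
82: 101110011111101111010 → 1, fb=0
83: 011100111111011110100 → 0, fb=1
84: 111001111110111101001 → 1, fb=0
85: 110011111101111010010 → 1, fb=1
86: 100111111011110100101 → 1, fb=1
87: 001111110111101001011 → 0, fb=1
88: 011111101111010010111 → 0, fb=1
89: 111111011110100101111 → 1, fb=0
90: 111110111101001011110 → 1, fb=0
91: 111101111010010111100 → 1, fb=0
92: 111011110100101111000 → 1, fb=0
93: 110111101001011110000 → 1, fb=1
94: 101111010010111100001 → 1, fb=0
95: 011110100101111000010 → 0, fb=1
96: 111101001011110000101 → 1, fb=0
97: 111010010111100001010 → 1, fb=0
98: 110100101111000010100 → 1, fb=1
99: 101001011110000101001 → 1, fb=0
100: 010010111100001010010 → 0, fb=0
101: 100101111000010100100 → 1, fb=1
102: 001011110000101001001 → 0, fb=1
103: 010111100001010010011 → 0, fb=0
104: 101111000010100100110 → 1, fb=0
105: 011110000101001001100 → 0, fb=1
106: 111100001010010011001 → 1, fb=0
107: 111000010100100110010 → 1, fb=0
108: 110000101001001100100 → 1, fb=1
109: 100001010010011001001 → 1, fb=1
110: 000010100100110010011 → 0, fb=0
111: 000101001001100100110 → 0, fb=0
112: 001010010011001001100 → 0, fb=1
113: 010100100110010011001 → 0, fb=0
114: 101001001100100110010 → 1, fb=0
115: 010010011001001100100 → 0, fb=0
116: 100100110010011001000 → 1, fb=1
117: 001001100100110010001 → 0, fb=1
118: 010011001001100100011 → 0, fb=0
119: 100110010011001000110 → 1, fb=1
120: 001100100110010001101 → 0, fb=1
121: 011001001100100011011 → 0, fb=1
122: 110010011001000110111 → 1, fb=1
123: 100100110010001101111 → 1, fb=1
124: 001001100100011011111 → 0, fb=1
125: 010011001000110111111 → 0, fb=0
126: 100110010001101111110 → 1, fb=1
127: 001100100011011111101 → 0, fb=1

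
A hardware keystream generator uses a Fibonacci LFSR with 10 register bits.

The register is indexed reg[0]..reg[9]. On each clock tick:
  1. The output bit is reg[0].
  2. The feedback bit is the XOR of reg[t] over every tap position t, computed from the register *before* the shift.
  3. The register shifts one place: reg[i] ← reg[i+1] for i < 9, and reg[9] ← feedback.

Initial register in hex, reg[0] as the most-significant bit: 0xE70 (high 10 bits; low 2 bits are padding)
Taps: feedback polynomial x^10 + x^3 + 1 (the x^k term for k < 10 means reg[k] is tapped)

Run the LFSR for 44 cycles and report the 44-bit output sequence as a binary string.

tick  register→output (feedback)
  0  1110011100→1 (1)
  1  1100111001→1 (1)
  2  1001110011→1 (0)
  3  0011100110→0 (1)
  4  0111001101→0 (1)
  5  1110011011→1 (1)
  6  1100110111→1 (1)
  7  1001101111→1 (0)
  8  0011011110→0 (1)
  9  0110111101→0 (0)
 10  1101111010→1 (0)
 11  1011110100→1 (0)
 12  0111101000→0 (1)
 13  1111010001→1 (0)
 14  1110100010→1 (1)
 15  1101000101→1 (0)
 16  1010001010→1 (1)
 17  0100010101→0 (0)
 18  1000101010→1 (1)
 19  0001010101→0 (1)
 20  0010101011→0 (0)
 21  0101010110→0 (1)
 22  1010101101→1 (1)
 23  0101011011→0 (1)
 24  1010110111→1 (1)
 25  0101101111→0 (1)
 26  1011011111→1 (0)
 27  0110111110→0 (0)
 28  1101111100→1 (0)
 29  1011111000→1 (0)
 30  0111110000→0 (1)
 31  1111100001→1 (0)
 32  1111000010→1 (0)
 33  1110000100→1 (1)
 34  1100001001→1 (1)
 35  1000010011→1 (1)
 36  0000100111→0 (0)
 37  0001001110→0 (1)
 38  0010011101→0 (0)
 39  0100111010→0 (0)
 40  1001110100→1 (0)
 41  0011101000→0 (1)
 42  0111010001→0 (1)
 43  1110100011→1 (1)

11100111001101111010001010101101111100001001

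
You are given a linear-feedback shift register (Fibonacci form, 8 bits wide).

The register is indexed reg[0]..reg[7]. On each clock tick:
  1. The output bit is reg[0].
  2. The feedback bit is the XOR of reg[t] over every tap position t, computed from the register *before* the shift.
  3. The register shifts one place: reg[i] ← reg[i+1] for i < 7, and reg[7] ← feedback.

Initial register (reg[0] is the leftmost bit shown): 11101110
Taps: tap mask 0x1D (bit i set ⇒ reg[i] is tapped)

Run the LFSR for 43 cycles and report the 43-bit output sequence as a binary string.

tick  register→output (feedback)
  0  11101110→1 (1)
  1  11011101→1 (1)
  2  10111011→1 (0)
  3  01110110→0 (0)
  4  11101100→1 (1)
  5  11011001→1 (1)
  6  10110011→1 (1)
  7  01100111→0 (1)
  8  11001111→1 (0)
  9  10011110→1 (1)
 10  00111101→0 (1)
 11  01111011→0 (1)
 12  11110111→1 (1)
 13  11101111→1 (1)
 14  11011111→1 (1)
 15  10111111→1 (0)
 16  01111110→0 (1)
 17  11111101→1 (0)
 18  11111010→1 (0)
 19  11110100→1 (1)
 20  11101001→1 (1)
 21  11010011→1 (0)
 22  10100110→1 (0)
 23  01001100→0 (1)
 24  10011001→1 (1)
 25  00110011→0 (0)
 26  01100110→0 (1)
 27  11001101→1 (0)
 28  10011010→1 (1)
 29  00110101→0 (0)
 30  01101010→0 (0)
 31  11010100→1 (0)
 32  10101000→1 (1)
 33  01010001→0 (1)
 34  10100011→1 (0)
 35  01000110→0 (0)
 36  10001100→1 (0)
 37  00011000→0 (0)
 38  00110000→0 (0)
 39  01100000→0 (1)
 40  11000001→1 (1)
 41  10000011→1 (1)
 42  00000111→0 (0)

1110111011001111011111101001100110101000110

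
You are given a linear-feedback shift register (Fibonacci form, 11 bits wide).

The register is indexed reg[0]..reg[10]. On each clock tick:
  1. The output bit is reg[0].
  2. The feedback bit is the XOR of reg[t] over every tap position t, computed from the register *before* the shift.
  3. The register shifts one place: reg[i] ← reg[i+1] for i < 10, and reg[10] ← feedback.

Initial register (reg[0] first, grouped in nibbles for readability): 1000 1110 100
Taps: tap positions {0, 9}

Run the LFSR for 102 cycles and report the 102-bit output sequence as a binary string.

step | reg (before) | out | fb
   0 | 10001110100 | 1 | 1
   1 | 00011101001 | 0 | 0
   2 | 00111010010 | 0 | 1
   3 | 01110100101 | 0 | 0
   4 | 11101001010 | 1 | 0
   5 | 11010010100 | 1 | 1
   6 | 10100101001 | 1 | 1
   7 | 01001010011 | 0 | 1
   8 | 10010100111 | 1 | 0
   9 | 00101001110 | 0 | 1
  10 | 01010011101 | 0 | 0
  11 | 10100111010 | 1 | 0
  12 | 01001110100 | 0 | 0
  13 | 10011101000 | 1 | 1
  14 | 00111010001 | 0 | 0
  15 | 01110100010 | 0 | 1
  16 | 11101000101 | 1 | 1
  17 | 11010001011 | 1 | 0
  18 | 10100010110 | 1 | 0
  19 | 01000101100 | 0 | 0
  20 | 10001011000 | 1 | 1
  21 | 00010110001 | 0 | 0
  22 | 00101100010 | 0 | 1
  23 | 01011000101 | 0 | 0
  24 | 10110001010 | 1 | 0
  25 | 01100010100 | 0 | 0
  26 | 11000101000 | 1 | 1
  27 | 10001010001 | 1 | 1
  28 | 00010100011 | 0 | 1
  29 | 00101000111 | 0 | 1
  30 | 01010001111 | 0 | 1
  31 | 10100011111 | 1 | 0
  32 | 01000111110 | 0 | 1
  33 | 10001111101 | 1 | 1
  34 | 00011111011 | 0 | 1
  35 | 00111110111 | 0 | 1
  36 | 01111101111 | 0 | 1
  37 | 11111011111 | 1 | 0
  38 | 11110111110 | 1 | 0
  39 | 11101111100 | 1 | 1
  40 | 11011111001 | 1 | 1
  41 | 10111110011 | 1 | 0
  42 | 01111100110 | 0 | 1
  43 | 11111001101 | 1 | 1
  44 | 11110011011 | 1 | 0
  45 | 11100110110 | 1 | 0
  46 | 11001101100 | 1 | 1
  47 | 10011011001 | 1 | 1
  48 | 00110110011 | 0 | 1
  49 | 01101100111 | 0 | 1
  50 | 11011001111 | 1 | 0
  51 | 10110011110 | 1 | 0
  52 | 01100111100 | 0 | 0
  53 | 11001111000 | 1 | 1
  54 | 10011110001 | 1 | 1
  55 | 00111100011 | 0 | 1
  56 | 01111000111 | 0 | 1
  57 | 11110001111 | 1 | 0
  58 | 11100011110 | 1 | 0
  59 | 11000111100 | 1 | 1
  60 | 10001111001 | 1 | 1
  61 | 00011110011 | 0 | 1
  62 | 00111100111 | 0 | 1
  63 | 01111001111 | 0 | 1
  64 | 11110011111 | 1 | 0
  65 | 11100111110 | 1 | 0
  66 | 11001111100 | 1 | 1
  67 | 10011111001 | 1 | 1
  68 | 00111110011 | 0 | 1
  69 | 01111100111 | 0 | 1
  70 | 11111001111 | 1 | 0
  71 | 11110011110 | 1 | 0
  72 | 11100111100 | 1 | 1
  73 | 11001111001 | 1 | 1
  74 | 10011110011 | 1 | 0
  75 | 00111100110 | 0 | 1
  76 | 01111001101 | 0 | 0
  77 | 11110011010 | 1 | 0
  78 | 11100110100 | 1 | 1
  79 | 11001101001 | 1 | 1
  80 | 10011010011 | 1 | 0
  81 | 00110100110 | 0 | 1
  82 | 01101001101 | 0 | 0
  83 | 11010011010 | 1 | 0
  84 | 10100110100 | 1 | 1
  85 | 01001101001 | 0 | 0
  86 | 10011010010 | 1 | 0
  87 | 00110100100 | 0 | 0
  88 | 01101001000 | 0 | 0
  89 | 11010010000 | 1 | 1
  90 | 10100100001 | 1 | 1
  91 | 01001000011 | 0 | 1
  92 | 10010000111 | 1 | 0
  93 | 00100001110 | 0 | 1
  94 | 01000011101 | 0 | 0
  95 | 10000111010 | 1 | 0
  96 | 00001110100 | 0 | 0
  97 | 00011101000 | 0 | 0
  98 | 00111010000 | 0 | 0
  99 | 01110100000 | 0 | 0
 100 | 11101000000 | 1 | 1
 101 | 11010000001 | 1 | 1

100011101001010011101000101100010100011111011111001101100111100011110011111001111001101001101001000011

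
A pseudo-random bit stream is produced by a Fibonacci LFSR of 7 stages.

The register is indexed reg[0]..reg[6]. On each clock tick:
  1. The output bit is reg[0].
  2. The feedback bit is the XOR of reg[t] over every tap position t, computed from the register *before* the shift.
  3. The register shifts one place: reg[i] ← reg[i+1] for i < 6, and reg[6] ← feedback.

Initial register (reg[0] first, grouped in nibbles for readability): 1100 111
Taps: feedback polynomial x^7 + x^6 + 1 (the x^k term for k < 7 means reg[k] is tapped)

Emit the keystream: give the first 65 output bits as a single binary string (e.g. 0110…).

11001110111010010110001101111011010110110010010001110000101111100

step | reg (before) | out | fb
   0 | 1100111 | 1 | 0
   1 | 1001110 | 1 | 1
   2 | 0011101 | 0 | 1
   3 | 0111011 | 0 | 1
   4 | 1110111 | 1 | 0
   5 | 1101110 | 1 | 1
   6 | 1011101 | 1 | 0
   7 | 0111010 | 0 | 0
   8 | 1110100 | 1 | 1
   9 | 1101001 | 1 | 0
  10 | 1010010 | 1 | 1
  11 | 0100101 | 0 | 1
  12 | 1001011 | 1 | 0
  13 | 0010110 | 0 | 0
  14 | 0101100 | 0 | 0
  15 | 1011000 | 1 | 1
  16 | 0110001 | 0 | 1
  17 | 1100011 | 1 | 0
  18 | 1000110 | 1 | 1
  19 | 0001101 | 0 | 1
  20 | 0011011 | 0 | 1
  21 | 0110111 | 0 | 1
  22 | 1101111 | 1 | 0
  23 | 1011110 | 1 | 1
  24 | 0111101 | 0 | 1
  25 | 1111011 | 1 | 0
  26 | 1110110 | 1 | 1
  27 | 1101101 | 1 | 0
  28 | 1011010 | 1 | 1
  29 | 0110101 | 0 | 1
  30 | 1101011 | 1 | 0
  31 | 1010110 | 1 | 1
  32 | 0101101 | 0 | 1
  33 | 1011011 | 1 | 0
  34 | 0110110 | 0 | 0
  35 | 1101100 | 1 | 1
  36 | 1011001 | 1 | 0
  37 | 0110010 | 0 | 0
  38 | 1100100 | 1 | 1
  39 | 1001001 | 1 | 0
  40 | 0010010 | 0 | 0
  41 | 0100100 | 0 | 0
  42 | 1001000 | 1 | 1
  43 | 0010001 | 0 | 1
  44 | 0100011 | 0 | 1
  45 | 1000111 | 1 | 0
  46 | 0001110 | 0 | 0
  47 | 0011100 | 0 | 0
  48 | 0111000 | 0 | 0
  49 | 1110000 | 1 | 1
  50 | 1100001 | 1 | 0
  51 | 1000010 | 1 | 1
  52 | 0000101 | 0 | 1
  53 | 0001011 | 0 | 1
  54 | 0010111 | 0 | 1
  55 | 0101111 | 0 | 1
  56 | 1011111 | 1 | 0
  57 | 0111110 | 0 | 0
  58 | 1111100 | 1 | 1
  59 | 1111001 | 1 | 0
  60 | 1110010 | 1 | 1
  61 | 1100101 | 1 | 0
  62 | 1001010 | 1 | 1
  63 | 0010101 | 0 | 1
  64 | 0101011 | 0 | 1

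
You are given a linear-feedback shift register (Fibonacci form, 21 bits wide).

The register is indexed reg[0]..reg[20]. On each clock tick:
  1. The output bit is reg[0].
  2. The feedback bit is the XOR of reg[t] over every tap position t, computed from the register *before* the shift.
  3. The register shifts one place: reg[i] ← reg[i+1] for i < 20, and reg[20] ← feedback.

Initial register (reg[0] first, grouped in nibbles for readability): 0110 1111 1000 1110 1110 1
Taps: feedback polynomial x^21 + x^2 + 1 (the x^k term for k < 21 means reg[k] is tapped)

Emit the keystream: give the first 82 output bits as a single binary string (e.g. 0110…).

k : reg_k → out_k, fb_k
0: 011011111000111011101 → 0, fb=1
1: 110111110001110111011 → 1, fb=1
2: 101111100011101110111 → 1, fb=0
3: 011111000111011101110 → 0, fb=1
4: 111110001110111011101 → 1, fb=0
5: 111100011101110111010 → 1, fb=0
6: 111000111011101110100 → 1, fb=0
7: 110001110111011101000 → 1, fb=1
8: 100011101110111010001 → 1, fb=1
9: 000111011101110100011 → 0, fb=0
10: 001110111011101000110 → 0, fb=1
11: 011101110111010001101 → 0, fb=1
12: 111011101110100011011 → 1, fb=0
13: 110111011101000110110 → 1, fb=1
14: 101110111010001101101 → 1, fb=0
15: 011101110100011011010 → 0, fb=1
16: 111011101000110110101 → 1, fb=0
17: 110111010001101101010 → 1, fb=1
18: 101110100011011010101 → 1, fb=0
19: 011101000110110101010 → 0, fb=1
20: 111010001101101010101 → 1, fb=0
21: 110100011011010101010 → 1, fb=1
22: 101000110110101010101 → 1, fb=0
23: 010001101101010101010 → 0, fb=0
24: 100011011010101010100 → 1, fb=1
25: 000110110101010101001 → 0, fb=0
26: 001101101010101010010 → 0, fb=1
27: 011011010101010100101 → 0, fb=1
28: 110110101010101001011 → 1, fb=1
29: 101101010101010010111 → 1, fb=0
30: 011010101010100101110 → 0, fb=1
31: 110101010101001011101 → 1, fb=1
32: 101010101010010111011 → 1, fb=0
33: 010101010100101110110 → 0, fb=0
34: 101010101001011101100 → 1, fb=0
35: 010101010010111011000 → 0, fb=0
36: 101010100101110110000 → 1, fb=0
37: 010101001011101100000 → 0, fb=0
38: 101010010111011000000 → 1, fb=0
39: 010100101110110000000 → 0, fb=0
40: 101001011101100000000 → 1, fb=0
41: 010010111011000000000 → 0, fb=0
42: 100101110110000000000 → 1, fb=1
43: 001011101100000000001 → 0, fb=1
44: 010111011000000000011 → 0, fb=0
45: 101110110000000000110 → 1, fb=0
46: 011101100000000001100 → 0, fb=1
47: 111011000000000011001 → 1, fb=0
48: 110110000000000110010 → 1, fb=1
49: 101100000000001100101 → 1, fb=0
50: 011000000000011001010 → 0, fb=1
51: 110000000000110010101 → 1, fb=1
52: 100000000001100101011 → 1, fb=1
53: 000000000011001010111 → 0, fb=0
54: 000000000110010101110 → 0, fb=0
55: 000000001100101011100 → 0, fb=0
56: 000000011001010111000 → 0, fb=0
57: 000000110010101110000 → 0, fb=0
58: 000001100101011100000 → 0, fb=0
59: 000011001010111000000 → 0, fb=0
60: 000110010101110000000 → 0, fb=0
61: 001100101011100000000 → 0, fb=1
62: 011001010111000000001 → 0, fb=1
63: 110010101110000000011 → 1, fb=1
64: 100101011100000000111 → 1, fb=1
65: 001010111000000001111 → 0, fb=1
66: 010101110000000011111 → 0, fb=0
67: 101011100000000111110 → 1, fb=0
68: 010111000000001111100 → 0, fb=0
69: 101110000000011111000 → 1, fb=0
70: 011100000000111110000 → 0, fb=1
71: 111000000001111100001 → 1, fb=0
72: 110000000011111000010 → 1, fb=1
73: 100000000111110000101 → 1, fb=1
74: 000000001111100001011 → 0, fb=0
75: 000000011111000010110 → 0, fb=0
76: 000000111110000101100 → 0, fb=0
77: 000001111100001011000 → 0, fb=0
78: 000011111000010110000 → 0, fb=0
79: 000111110000101100000 → 0, fb=0
80: 001111100001011000000 → 0, fb=1
81: 011111000010110000001 → 0, fb=1

0110111110001110111011101000110110101010101001011101100000000001100101011100000000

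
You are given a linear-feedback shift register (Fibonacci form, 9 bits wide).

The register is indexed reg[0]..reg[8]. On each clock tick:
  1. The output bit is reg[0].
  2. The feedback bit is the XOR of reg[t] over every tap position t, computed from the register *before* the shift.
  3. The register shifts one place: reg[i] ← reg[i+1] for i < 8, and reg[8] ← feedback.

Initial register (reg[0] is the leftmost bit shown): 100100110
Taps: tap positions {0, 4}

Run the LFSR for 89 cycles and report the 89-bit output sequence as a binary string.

tick  register→output (feedback)
  0  100100110→1 (1)
  1  001001101→0 (0)
  2  010011010→0 (1)
  3  100110101→1 (0)
  4  001101010→0 (0)
  5  011010100→0 (1)
  6  110101001→1 (1)
  7  101010011→1 (0)
  8  010100110→0 (0)
  9  101001100→1 (1)
 10  010011001→0 (1)
 11  100110011→1 (0)
 12  001100110→0 (0)
 13  011001100→0 (0)
 14  110011000→1 (0)
 15  100110000→1 (0)
 16  001100000→0 (0)
 17  011000000→0 (0)
 18  110000000→1 (1)
 19  100000001→1 (1)
 20  000000011→0 (0)
 21  000000110→0 (0)
 22  000001100→0 (0)
 23  000011000→0 (1)
 24  000110001→0 (1)
 25  001100011→0 (0)
 26  011000110→0 (0)
 27  110001100→1 (1)
 28  100011001→1 (0)
 29  000110010→0 (1)
 30  001100101→0 (0)
 31  011001010→0 (0)
 32  110010100→1 (0)
 33  100101000→1 (1)
 34  001010001→0 (1)
 35  010100011→0 (0)
 36  101000110→1 (1)
 37  010001101→0 (0)
 38  100011010→1 (0)
 39  000110100→0 (1)
 40  001101001→0 (0)
 41  011010010→0 (1)
 42  110100101→1 (1)
 43  101001011→1 (1)
 44  010010111→0 (1)
 45  100101111→1 (1)
 46  001011111→0 (1)
 47  010111111→0 (1)
 48  101111111→1 (0)
 49  011111110→0 (1)
 50  111111101→1 (0)
 51  111111010→1 (0)
 52  111110100→1 (0)
 53  111101000→1 (1)
 54  111010001→1 (0)
 55  110100010→1 (1)
 56  101000101→1 (1)
 57  010001011→0 (0)
 58  100010110→1 (0)
 59  000101100→0 (0)
 60  001011000→0 (1)
 61  010110001→0 (1)
 62  101100011→1 (1)
 63  011000111→0 (0)
 64  110001110→1 (1)
 65  100011101→1 (0)
 66  000111010→0 (1)
 67  001110101→0 (1)
 68  011101011→0 (0)
 69  111010110→1 (0)
 70  110101100→1 (1)
 71  101011001→1 (0)
 72  010110010→0 (1)
 73  101100101→1 (1)
 74  011001011→0 (0)
 75  110010110→1 (0)
 76  100101100→1 (1)
 77  001011001→0 (1)
 78  010110011→0 (1)
 79  101100111→1 (1)
 80  011001111→0 (0)
 81  110011110→1 (0)
 82  100111100→1 (0)
 83  001111000→0 (1)
 84  011110001→0 (1)
 85  111100011→1 (1)
 86  111000111→1 (1)
 87  110001111→1 (1)
 88  100011111→1 (0)

10010011010100110011000000011000110010100011010010111111101000101100011101011001011001111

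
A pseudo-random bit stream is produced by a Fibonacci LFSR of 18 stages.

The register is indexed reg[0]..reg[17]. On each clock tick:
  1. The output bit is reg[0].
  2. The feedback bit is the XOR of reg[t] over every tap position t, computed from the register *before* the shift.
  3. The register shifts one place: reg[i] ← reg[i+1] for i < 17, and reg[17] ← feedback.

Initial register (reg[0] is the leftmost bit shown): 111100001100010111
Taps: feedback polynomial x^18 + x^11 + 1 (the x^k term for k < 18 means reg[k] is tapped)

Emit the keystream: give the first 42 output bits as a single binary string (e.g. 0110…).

k : reg_k → out_k, fb_k
0: 111100001100010111 → 1, fb=1
1: 111000011000101111 → 1, fb=1
2: 110000110001011111 → 1, fb=0
3: 100001100010111110 → 1, fb=1
4: 000011000101111101 → 0, fb=1
5: 000110001011111011 → 0, fb=1
6: 001100010111110111 → 0, fb=1
7: 011000101111101111 → 0, fb=1
8: 110001011111011111 → 1, fb=0
9: 100010111110111110 → 1, fb=1
10: 000101111101111101 → 0, fb=1
11: 001011111011111011 → 0, fb=1
12: 010111110111110111 → 0, fb=1
13: 101111101111101111 → 1, fb=0
14: 011111011111011110 → 0, fb=1
15: 111110111110111101 → 1, fb=1
16: 111101111101111011 → 1, fb=0
17: 111011111011110110 → 1, fb=0
18: 110111110111101100 → 1, fb=0
19: 101111101111011000 → 1, fb=0
20: 011111011110110000 → 0, fb=0
21: 111110111101100000 → 1, fb=0
22: 111101111011000000 → 1, fb=0
23: 111011110110000000 → 1, fb=1
24: 110111101100000001 → 1, fb=1
25: 101111011000000011 → 1, fb=1
26: 011110110000000111 → 0, fb=0
27: 111101100000001110 → 1, fb=1
28: 111011000000011101 → 1, fb=1
29: 110110000000111011 → 1, fb=1
30: 101100000001110111 → 1, fb=0
31: 011000000011101110 → 0, fb=1
32: 110000000111011101 → 1, fb=0
33: 100000001110111010 → 1, fb=1
34: 000000011101110101 → 0, fb=1
35: 000000111011101011 → 0, fb=1
36: 000001110111010111 → 0, fb=1
37: 000011101110101111 → 0, fb=0
38: 000111011101011110 → 0, fb=1
39: 001110111010111101 → 0, fb=0
40: 011101110101111010 → 0, fb=1
41: 111011101011110101 → 1, fb=0

111100001100010111110111110111101100000001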